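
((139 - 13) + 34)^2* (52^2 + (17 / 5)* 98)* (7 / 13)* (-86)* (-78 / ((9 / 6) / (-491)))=-91928745000960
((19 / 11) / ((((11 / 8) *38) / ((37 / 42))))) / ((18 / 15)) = 185 / 7623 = 0.02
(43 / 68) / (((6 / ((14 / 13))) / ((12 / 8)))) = 301 / 1768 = 0.17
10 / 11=0.91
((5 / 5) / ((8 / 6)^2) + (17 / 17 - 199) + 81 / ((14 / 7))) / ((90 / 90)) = -2511 / 16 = -156.94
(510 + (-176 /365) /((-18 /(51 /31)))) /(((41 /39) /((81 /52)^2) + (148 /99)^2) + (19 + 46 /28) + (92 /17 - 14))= 34.64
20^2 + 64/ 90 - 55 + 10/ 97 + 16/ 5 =1523447/ 4365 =349.01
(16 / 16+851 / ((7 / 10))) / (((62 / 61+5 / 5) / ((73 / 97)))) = 454.11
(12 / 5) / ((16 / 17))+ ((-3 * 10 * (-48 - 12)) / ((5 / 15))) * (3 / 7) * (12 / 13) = 3892641 / 1820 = 2138.81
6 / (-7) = -6 / 7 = -0.86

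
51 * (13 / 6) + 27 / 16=1795 / 16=112.19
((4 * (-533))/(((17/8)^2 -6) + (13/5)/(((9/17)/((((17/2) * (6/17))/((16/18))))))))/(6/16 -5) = 5457920/178673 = 30.55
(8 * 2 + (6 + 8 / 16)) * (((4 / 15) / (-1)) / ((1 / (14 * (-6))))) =504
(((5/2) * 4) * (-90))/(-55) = 180/11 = 16.36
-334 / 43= -7.77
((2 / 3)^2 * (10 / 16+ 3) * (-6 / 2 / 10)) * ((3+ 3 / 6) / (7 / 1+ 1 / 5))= -203 / 864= -0.23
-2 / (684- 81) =-2 / 603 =-0.00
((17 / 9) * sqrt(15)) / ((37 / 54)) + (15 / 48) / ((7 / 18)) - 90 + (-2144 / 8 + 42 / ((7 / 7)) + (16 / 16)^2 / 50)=-441247 / 1400 + 102 * sqrt(15) / 37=-304.50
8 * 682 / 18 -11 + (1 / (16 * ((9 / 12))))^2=42065 / 144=292.12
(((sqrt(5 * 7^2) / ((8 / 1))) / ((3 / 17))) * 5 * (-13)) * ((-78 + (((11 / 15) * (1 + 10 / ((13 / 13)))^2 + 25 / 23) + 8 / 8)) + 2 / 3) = -799799 * sqrt(5) / 184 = -9719.59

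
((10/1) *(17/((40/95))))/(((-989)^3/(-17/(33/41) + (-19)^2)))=-0.00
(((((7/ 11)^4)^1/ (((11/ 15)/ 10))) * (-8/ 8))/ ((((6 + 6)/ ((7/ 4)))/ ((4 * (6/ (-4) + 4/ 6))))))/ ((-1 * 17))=-2100875/ 32854404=-0.06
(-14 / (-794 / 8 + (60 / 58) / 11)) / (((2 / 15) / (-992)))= -1050.47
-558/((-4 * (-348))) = -93/232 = -0.40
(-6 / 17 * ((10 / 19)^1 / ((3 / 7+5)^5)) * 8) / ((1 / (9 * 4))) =-9075780 / 799779977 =-0.01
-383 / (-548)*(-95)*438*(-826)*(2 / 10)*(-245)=-161254790655 / 137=-1177042267.55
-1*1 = -1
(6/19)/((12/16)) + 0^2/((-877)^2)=8/19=0.42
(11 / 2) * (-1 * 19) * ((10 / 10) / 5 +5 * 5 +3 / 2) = -2790.15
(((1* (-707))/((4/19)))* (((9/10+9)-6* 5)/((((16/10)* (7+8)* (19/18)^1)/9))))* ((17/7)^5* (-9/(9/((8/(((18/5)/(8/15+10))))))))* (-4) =2277136839603/12005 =189682368.98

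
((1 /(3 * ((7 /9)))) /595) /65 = 3 /270725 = 0.00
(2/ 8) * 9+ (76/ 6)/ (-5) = -17/ 60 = -0.28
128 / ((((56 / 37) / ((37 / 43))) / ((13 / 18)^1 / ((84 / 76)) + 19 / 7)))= 13941896 / 56889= 245.07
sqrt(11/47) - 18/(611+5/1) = -9/308+sqrt(517)/47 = 0.45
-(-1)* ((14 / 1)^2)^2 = 38416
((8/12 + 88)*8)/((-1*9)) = -2128/27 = -78.81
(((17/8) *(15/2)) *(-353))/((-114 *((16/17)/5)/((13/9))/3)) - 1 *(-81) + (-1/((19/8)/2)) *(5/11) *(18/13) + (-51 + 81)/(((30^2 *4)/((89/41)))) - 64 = 986060256527/855528960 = 1152.57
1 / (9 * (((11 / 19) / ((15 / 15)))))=19 / 99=0.19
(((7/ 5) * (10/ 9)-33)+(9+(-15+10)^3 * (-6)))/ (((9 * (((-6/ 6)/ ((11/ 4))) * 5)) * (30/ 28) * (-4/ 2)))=126049/ 6075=20.75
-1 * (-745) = 745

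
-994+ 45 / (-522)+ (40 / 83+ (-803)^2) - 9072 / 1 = 3055654707 / 4814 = 634743.40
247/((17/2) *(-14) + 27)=-247/92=-2.68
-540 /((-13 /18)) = 747.69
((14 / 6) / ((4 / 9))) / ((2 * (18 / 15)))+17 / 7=517 / 112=4.62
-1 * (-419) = 419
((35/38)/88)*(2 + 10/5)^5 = 2240/209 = 10.72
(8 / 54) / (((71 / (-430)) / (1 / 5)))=-0.18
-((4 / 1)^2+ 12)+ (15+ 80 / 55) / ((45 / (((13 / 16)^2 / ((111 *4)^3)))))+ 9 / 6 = -293927315712131 / 11091596820480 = -26.50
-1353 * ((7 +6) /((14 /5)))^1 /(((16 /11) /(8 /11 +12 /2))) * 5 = -16269825 /112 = -145266.29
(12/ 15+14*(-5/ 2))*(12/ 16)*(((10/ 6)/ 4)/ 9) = -19/ 16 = -1.19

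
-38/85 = -0.45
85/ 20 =17/ 4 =4.25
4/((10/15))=6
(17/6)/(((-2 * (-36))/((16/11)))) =17/297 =0.06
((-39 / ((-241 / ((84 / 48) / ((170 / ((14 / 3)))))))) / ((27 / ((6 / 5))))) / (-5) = -0.00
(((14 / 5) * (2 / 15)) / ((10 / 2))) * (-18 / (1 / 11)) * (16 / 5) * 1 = -47.31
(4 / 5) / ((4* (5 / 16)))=16 / 25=0.64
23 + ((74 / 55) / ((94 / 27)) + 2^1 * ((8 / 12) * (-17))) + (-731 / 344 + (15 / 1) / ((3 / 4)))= 1153621 / 62040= 18.59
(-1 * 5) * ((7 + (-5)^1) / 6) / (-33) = 5 / 99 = 0.05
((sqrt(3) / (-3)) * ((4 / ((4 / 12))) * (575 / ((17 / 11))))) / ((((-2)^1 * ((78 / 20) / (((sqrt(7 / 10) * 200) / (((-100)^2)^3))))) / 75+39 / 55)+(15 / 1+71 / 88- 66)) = -1696639252000 * sqrt(3) / 8899404799999943586440049+2547001600000000000 * sqrt(210) / 8899404799999943586440049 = 0.00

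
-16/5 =-3.20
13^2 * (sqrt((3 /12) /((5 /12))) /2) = 169 * sqrt(15) /10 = 65.45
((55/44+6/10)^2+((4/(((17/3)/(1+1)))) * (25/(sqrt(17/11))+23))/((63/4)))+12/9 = 8.62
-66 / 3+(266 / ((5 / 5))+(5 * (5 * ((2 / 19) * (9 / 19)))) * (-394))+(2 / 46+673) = 3536312 / 8303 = 425.91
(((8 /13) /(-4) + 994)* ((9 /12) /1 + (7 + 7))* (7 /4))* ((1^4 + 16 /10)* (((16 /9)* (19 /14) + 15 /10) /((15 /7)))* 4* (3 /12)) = 65765707 /540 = 121788.35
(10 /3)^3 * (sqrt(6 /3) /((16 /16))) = 1000 * sqrt(2) /27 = 52.38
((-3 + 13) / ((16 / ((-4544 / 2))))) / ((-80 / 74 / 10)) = 13135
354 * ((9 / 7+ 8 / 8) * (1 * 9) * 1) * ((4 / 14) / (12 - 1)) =101952 / 539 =189.15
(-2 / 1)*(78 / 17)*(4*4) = -2496 / 17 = -146.82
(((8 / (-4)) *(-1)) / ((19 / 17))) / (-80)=-17 / 760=-0.02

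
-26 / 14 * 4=-52 / 7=-7.43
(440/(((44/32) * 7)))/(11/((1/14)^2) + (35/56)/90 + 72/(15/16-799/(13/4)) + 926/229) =537545733120/25396174093591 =0.02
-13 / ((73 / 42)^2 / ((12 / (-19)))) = 275184 / 101251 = 2.72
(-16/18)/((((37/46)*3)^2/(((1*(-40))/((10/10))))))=677120/110889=6.11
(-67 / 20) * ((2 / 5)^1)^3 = -134 / 625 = -0.21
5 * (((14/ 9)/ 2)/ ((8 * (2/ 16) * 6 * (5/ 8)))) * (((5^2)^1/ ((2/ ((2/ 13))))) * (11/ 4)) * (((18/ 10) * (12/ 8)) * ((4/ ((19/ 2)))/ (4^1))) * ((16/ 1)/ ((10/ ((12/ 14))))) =528/ 247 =2.14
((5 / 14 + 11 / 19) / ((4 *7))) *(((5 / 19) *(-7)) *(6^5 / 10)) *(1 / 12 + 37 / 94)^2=-486483003 / 44657144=-10.89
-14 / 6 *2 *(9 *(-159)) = 6678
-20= -20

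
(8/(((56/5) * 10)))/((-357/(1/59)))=-1/294882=-0.00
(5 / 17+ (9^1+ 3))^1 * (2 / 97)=0.25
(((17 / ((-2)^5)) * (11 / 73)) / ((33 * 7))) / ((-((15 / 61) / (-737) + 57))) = 764269 / 125707667904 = 0.00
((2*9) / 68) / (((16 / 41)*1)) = 369 / 544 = 0.68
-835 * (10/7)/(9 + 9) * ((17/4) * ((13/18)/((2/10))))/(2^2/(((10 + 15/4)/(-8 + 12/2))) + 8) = -14925625/108864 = -137.10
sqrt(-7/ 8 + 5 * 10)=sqrt(786)/ 4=7.01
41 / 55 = 0.75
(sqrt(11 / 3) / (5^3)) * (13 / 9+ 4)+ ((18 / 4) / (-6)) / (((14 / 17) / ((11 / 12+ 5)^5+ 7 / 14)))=-30674014039 / 4644864+ 49 * sqrt(33) / 3375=-6603.77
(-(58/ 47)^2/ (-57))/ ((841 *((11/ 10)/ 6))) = 80/ 461681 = 0.00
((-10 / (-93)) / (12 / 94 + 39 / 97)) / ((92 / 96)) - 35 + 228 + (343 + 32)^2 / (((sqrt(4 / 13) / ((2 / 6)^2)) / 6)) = 66538091 / 344379 + 46875*sqrt(13) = 169203.43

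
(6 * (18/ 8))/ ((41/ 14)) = 189/ 41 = 4.61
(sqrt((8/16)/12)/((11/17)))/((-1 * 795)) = -17 * sqrt(6)/104940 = -0.00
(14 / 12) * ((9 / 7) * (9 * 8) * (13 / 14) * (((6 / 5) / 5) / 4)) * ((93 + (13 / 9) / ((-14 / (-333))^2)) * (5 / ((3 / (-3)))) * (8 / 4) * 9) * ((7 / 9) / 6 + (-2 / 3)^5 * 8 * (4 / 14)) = 4056303537 / 48020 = 84471.13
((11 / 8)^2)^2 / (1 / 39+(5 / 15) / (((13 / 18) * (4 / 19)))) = 570999 / 354304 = 1.61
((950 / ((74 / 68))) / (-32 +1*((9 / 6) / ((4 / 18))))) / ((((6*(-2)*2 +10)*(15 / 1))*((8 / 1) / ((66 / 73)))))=35530 / 1909607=0.02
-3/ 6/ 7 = -1/ 14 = -0.07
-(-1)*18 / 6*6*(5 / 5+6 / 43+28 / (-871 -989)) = 134904 / 6665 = 20.24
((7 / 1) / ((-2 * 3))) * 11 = -77 / 6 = -12.83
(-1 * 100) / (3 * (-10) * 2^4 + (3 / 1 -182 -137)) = 25 / 199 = 0.13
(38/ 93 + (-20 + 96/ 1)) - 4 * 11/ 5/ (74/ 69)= 1173436/ 17205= 68.20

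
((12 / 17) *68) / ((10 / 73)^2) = 63948 / 25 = 2557.92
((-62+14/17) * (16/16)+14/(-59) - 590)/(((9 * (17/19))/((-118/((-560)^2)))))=0.03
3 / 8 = 0.38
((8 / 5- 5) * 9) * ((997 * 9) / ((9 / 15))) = -457623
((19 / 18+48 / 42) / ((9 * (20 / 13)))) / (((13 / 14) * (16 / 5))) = 0.05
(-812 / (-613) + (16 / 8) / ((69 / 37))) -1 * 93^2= -365725363 / 42297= -8646.60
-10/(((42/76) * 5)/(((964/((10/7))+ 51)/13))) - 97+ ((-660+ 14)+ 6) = -1281809/1365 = -939.05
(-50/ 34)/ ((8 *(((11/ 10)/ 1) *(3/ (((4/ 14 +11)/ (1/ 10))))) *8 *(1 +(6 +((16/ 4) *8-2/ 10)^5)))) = -154296875/ 6385083763980768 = -0.00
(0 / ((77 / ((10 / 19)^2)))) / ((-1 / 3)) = 0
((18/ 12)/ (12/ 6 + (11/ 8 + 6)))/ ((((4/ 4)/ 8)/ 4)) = 128/ 25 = 5.12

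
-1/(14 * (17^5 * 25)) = -1/496949950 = -0.00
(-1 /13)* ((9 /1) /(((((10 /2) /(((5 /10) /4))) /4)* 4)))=-9 /520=-0.02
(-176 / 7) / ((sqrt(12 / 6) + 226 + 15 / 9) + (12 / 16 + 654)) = -22363968 / 784886431 + 25344* sqrt(2) / 784886431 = -0.03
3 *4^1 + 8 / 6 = 13.33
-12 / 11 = -1.09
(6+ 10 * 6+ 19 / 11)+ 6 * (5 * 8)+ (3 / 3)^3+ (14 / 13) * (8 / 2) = 44764 / 143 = 313.03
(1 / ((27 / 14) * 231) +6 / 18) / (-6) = -299 / 5346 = -0.06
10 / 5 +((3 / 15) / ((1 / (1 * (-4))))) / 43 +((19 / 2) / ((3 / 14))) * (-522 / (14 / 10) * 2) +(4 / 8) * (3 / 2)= -28429251 / 860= -33057.27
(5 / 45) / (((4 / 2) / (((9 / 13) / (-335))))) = -1 / 8710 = -0.00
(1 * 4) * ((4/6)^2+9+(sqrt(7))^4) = 2104/9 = 233.78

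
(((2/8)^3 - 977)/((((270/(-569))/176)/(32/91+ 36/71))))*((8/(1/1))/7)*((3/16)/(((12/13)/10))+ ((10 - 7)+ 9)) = 243722343650159/48845160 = 4989692.81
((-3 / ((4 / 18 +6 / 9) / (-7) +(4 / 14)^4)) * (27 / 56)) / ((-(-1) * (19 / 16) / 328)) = 20503854 / 6175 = 3320.46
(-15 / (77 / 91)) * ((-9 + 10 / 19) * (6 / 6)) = 31395 / 209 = 150.22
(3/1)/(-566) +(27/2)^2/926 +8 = 8586607/1048232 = 8.19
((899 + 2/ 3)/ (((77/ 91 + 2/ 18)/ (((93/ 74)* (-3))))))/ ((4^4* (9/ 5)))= -16315455/ 2121728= -7.69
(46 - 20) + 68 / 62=840 / 31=27.10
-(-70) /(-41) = -70 /41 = -1.71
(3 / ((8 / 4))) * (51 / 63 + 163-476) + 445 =-23.29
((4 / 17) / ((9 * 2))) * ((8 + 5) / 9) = 26 / 1377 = 0.02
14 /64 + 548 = 17543 /32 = 548.22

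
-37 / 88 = -0.42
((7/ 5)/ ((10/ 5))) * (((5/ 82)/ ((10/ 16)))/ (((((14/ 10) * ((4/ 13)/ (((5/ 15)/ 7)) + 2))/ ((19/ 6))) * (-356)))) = -247/ 4816680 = -0.00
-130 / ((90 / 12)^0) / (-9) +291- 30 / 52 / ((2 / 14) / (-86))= 76372 / 117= 652.75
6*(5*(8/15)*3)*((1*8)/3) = 128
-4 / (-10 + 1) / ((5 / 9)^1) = 4 / 5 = 0.80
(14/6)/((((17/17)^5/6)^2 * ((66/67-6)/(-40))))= 670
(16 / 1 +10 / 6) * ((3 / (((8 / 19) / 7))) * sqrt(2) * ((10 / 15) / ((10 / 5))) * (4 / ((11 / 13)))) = 1963.55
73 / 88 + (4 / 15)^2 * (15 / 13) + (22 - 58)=-602117 / 17160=-35.09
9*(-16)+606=462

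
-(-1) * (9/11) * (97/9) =97/11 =8.82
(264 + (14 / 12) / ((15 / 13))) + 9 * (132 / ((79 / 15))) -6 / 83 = 289463747 / 590130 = 490.51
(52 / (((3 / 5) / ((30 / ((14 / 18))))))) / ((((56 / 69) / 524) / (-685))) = -72443065500 / 49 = -1478429908.16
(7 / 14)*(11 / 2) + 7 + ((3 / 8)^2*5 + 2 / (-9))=5893 / 576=10.23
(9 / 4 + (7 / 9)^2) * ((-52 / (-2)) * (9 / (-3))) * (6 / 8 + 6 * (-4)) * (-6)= -372775 / 12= -31064.58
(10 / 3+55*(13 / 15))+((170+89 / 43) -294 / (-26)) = 131017 / 559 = 234.38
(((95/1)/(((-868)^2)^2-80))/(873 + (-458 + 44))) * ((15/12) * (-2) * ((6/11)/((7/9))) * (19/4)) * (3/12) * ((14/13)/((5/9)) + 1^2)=-0.00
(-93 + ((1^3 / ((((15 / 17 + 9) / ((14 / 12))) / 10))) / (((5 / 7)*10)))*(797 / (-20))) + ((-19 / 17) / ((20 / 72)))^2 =-347067163 / 4161600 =-83.40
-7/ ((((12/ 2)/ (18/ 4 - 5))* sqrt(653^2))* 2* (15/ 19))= 133/ 235080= 0.00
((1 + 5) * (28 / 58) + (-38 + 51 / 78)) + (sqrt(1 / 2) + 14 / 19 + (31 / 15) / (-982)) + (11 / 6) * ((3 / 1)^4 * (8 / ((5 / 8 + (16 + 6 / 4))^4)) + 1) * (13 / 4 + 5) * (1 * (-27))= -571971476694634541 / 1286653767555000 + sqrt(2) / 2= -443.83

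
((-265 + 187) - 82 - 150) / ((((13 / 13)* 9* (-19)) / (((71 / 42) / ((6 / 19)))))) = 9.70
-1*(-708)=708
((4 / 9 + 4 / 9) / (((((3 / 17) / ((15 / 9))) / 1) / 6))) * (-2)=-2720 / 27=-100.74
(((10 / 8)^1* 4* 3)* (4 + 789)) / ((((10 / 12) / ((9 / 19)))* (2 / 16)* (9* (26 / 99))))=434808 / 19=22884.63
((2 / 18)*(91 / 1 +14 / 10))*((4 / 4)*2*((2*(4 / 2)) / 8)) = 154 / 15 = 10.27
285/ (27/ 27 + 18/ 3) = 285/ 7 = 40.71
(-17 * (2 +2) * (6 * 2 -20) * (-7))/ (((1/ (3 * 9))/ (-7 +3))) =411264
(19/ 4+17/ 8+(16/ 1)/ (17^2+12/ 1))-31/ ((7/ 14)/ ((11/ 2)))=-334.07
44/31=1.42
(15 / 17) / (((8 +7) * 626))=1 / 10642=0.00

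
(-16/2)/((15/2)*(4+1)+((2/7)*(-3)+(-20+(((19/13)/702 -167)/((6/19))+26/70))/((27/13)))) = 31842720/905241637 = 0.04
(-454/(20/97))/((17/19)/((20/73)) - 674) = 836722/254879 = 3.28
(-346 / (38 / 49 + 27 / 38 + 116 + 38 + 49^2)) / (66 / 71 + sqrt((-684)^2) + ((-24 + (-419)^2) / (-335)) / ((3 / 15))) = 3064706764 / 43817034190309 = 0.00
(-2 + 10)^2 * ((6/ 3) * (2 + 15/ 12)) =416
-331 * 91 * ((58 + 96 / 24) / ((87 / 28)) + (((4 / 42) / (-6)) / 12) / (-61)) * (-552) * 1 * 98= 517649527635604 / 15921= 32513631532.92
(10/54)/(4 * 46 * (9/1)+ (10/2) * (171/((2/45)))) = 10/1128249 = 0.00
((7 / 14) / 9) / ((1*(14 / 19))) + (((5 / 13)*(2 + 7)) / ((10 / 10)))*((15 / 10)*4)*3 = 62.38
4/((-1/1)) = -4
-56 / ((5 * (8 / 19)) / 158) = -21014 / 5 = -4202.80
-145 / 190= -29 / 38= -0.76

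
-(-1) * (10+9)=19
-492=-492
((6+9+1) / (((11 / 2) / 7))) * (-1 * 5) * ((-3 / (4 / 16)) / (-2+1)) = -13440 / 11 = -1221.82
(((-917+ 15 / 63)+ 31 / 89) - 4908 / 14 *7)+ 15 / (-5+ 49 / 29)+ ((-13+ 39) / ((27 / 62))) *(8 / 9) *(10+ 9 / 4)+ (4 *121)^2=1121640675443 / 4844448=231531.16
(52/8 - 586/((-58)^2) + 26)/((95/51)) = 1386486/79895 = 17.35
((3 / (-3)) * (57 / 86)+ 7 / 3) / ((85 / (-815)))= -70253 / 4386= -16.02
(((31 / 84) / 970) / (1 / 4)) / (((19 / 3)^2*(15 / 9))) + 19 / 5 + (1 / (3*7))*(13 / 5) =144270877 / 36767850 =3.92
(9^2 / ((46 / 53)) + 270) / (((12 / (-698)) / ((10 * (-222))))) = 1079074845 / 23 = 46916297.61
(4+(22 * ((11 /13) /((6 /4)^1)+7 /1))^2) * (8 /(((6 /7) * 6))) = 589766576 /13689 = 43083.25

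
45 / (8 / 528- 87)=-2970 / 5741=-0.52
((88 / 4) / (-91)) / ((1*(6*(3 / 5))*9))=-55 / 7371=-0.01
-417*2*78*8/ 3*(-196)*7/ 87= 2735673.38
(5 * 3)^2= 225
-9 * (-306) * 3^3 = 74358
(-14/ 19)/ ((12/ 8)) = -28/ 57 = -0.49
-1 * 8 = -8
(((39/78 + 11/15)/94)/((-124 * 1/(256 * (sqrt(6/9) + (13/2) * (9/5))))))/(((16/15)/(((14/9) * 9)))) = -30303/7285 - 518 * sqrt(6)/4371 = -4.45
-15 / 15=-1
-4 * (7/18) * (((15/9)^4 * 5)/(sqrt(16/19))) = -21875 * sqrt(19)/1458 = -65.40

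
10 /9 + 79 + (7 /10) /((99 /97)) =26663 /330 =80.80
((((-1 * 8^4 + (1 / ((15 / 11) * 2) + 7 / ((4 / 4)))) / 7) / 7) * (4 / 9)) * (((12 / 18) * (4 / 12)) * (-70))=981272 / 1701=576.88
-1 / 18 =-0.06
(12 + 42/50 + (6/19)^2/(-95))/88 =2201559/15089800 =0.15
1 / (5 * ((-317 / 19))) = -19 / 1585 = -0.01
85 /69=1.23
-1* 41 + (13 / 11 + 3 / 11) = -435 / 11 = -39.55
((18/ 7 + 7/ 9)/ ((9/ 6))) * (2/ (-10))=-422/ 945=-0.45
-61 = -61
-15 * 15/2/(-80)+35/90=517/288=1.80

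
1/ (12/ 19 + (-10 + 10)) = 19/ 12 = 1.58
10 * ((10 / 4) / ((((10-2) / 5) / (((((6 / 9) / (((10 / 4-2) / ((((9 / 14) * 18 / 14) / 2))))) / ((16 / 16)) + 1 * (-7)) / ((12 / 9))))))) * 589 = -17449125 / 392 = -44513.07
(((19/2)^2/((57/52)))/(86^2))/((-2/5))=-1235/44376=-0.03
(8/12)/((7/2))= 0.19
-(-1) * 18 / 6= 3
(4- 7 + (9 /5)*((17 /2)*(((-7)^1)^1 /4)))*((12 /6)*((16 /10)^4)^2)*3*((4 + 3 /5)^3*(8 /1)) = -1458701454016512 /244140625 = -5974841.16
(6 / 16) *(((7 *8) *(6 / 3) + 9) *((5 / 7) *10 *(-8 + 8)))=0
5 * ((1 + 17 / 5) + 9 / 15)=25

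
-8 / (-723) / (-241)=-0.00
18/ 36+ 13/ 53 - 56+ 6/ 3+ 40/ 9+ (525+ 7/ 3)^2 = 265242179/ 954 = 278031.63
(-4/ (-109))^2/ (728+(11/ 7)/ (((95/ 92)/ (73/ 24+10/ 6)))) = 63840/ 34850644229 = 0.00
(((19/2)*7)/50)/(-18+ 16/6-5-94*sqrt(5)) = -0.01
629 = 629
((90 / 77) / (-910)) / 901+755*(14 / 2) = 33365827486 / 6313307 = 5285.00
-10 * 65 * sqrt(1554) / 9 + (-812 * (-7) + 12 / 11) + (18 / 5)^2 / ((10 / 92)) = 7980944 / 1375 - 650 * sqrt(1554) / 9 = 2957.26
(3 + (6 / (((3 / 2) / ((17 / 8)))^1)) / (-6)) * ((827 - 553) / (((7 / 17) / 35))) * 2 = 221255 / 3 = 73751.67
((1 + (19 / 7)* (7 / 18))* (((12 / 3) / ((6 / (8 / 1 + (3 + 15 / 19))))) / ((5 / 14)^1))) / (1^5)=116032 / 2565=45.24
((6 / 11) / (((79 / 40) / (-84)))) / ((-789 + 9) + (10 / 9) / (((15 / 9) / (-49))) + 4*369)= -6048 / 172931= -0.03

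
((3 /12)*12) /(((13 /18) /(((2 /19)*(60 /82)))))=3240 /10127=0.32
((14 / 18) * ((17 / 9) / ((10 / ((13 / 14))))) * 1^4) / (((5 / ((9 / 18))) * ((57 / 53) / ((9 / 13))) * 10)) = 0.00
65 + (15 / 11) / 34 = 24325 / 374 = 65.04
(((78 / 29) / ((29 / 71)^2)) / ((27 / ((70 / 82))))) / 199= 4587310 / 1790908659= 0.00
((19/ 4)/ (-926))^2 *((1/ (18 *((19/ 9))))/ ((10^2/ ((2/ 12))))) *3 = 19/ 5487846400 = 0.00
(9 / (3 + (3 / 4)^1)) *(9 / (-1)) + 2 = -98 / 5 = -19.60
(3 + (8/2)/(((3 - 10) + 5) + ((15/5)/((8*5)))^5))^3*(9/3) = 25769528588694110888938533/8589904015560119691251093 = 3.00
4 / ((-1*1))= -4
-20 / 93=-0.22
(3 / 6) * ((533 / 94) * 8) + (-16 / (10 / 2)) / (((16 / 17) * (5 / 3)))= 24253 / 1175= 20.64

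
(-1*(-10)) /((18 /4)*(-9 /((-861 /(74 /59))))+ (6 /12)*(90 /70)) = 338660 /23769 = 14.25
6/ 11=0.55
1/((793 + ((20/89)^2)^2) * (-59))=-62742241/2935530669667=-0.00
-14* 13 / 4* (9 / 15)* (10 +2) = -1638 / 5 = -327.60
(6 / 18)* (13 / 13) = 1 / 3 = 0.33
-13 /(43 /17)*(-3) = 15.42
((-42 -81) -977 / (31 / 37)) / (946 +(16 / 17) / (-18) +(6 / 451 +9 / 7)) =-19302485202 / 14183741953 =-1.36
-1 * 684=-684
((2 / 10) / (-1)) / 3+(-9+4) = -5.07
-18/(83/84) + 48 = 2472/83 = 29.78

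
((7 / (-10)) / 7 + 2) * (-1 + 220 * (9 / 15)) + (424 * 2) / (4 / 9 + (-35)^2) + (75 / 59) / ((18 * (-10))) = 249.58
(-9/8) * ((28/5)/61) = -63/610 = -0.10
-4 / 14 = -2 / 7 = -0.29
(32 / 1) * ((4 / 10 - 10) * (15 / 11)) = -4608 / 11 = -418.91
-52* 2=-104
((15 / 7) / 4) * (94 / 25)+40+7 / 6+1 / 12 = 6057 / 140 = 43.26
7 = 7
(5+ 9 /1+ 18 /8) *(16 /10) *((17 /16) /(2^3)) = 221 /64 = 3.45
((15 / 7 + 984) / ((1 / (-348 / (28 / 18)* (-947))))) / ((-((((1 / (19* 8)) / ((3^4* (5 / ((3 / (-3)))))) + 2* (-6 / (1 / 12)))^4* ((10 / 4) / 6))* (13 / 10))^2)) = -93550826879277643610803826154276241224499200000000 / 24290063508471030299252833356329361528090136639054399319677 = -0.00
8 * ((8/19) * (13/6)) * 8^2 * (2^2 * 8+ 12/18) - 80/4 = 2605732/171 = 15238.20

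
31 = 31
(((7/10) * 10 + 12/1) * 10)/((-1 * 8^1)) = -95/4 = -23.75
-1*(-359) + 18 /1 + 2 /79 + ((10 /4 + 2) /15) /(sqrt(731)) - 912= -42263 /79 + 3*sqrt(731) /7310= -534.96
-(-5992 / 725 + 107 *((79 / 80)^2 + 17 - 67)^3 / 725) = 3306577542410579253 / 190054400000000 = 17398.06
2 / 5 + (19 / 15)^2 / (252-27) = 20611 / 50625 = 0.41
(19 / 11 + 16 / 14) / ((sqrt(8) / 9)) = 1989*sqrt(2) / 308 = 9.13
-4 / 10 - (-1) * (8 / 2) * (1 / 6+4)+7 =23.27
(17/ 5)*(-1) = -3.40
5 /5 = 1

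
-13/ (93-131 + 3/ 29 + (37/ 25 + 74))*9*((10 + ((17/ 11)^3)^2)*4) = -273091992975/ 928297964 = -294.19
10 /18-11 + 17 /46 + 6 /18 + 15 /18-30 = -8054 /207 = -38.91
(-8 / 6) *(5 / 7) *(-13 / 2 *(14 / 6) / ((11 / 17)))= 2210 / 99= 22.32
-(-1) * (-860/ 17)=-860/ 17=-50.59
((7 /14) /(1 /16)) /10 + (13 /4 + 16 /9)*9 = 921 /20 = 46.05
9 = 9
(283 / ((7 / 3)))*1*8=6792 / 7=970.29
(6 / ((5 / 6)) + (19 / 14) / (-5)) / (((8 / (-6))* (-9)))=97 / 168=0.58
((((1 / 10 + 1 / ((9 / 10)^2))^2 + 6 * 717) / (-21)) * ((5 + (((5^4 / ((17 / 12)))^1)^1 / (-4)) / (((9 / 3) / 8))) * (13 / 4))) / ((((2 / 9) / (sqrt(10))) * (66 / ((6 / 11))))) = 2122599989107 * sqrt(10) / 296382240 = 22647.28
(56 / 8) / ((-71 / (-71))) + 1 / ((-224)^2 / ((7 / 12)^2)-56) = 1031801 / 147400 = 7.00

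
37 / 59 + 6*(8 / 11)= 3239 / 649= 4.99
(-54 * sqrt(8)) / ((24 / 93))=-837 * sqrt(2) / 2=-591.85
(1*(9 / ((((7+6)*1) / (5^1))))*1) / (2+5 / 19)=855 / 559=1.53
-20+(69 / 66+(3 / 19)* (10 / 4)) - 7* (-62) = 86827 / 209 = 415.44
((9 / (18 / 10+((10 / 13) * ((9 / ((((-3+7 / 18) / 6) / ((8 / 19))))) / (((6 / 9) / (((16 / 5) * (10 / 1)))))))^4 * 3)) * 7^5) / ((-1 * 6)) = -1526298400818351249635 / 1940840996285510188317552966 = -0.00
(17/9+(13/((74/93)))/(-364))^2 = 3.40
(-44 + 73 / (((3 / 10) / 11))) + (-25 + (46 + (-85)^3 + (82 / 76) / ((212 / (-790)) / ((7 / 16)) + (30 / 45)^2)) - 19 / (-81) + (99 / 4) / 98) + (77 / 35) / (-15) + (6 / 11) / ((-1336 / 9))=-2225701811380705859 / 3639875933925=-611477.38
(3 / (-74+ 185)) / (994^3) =1 / 36337988008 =0.00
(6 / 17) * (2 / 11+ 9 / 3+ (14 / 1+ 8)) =1662 / 187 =8.89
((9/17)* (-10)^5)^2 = 810000000000/289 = 2802768166.09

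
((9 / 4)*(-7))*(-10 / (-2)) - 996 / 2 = -576.75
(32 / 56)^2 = 16 / 49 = 0.33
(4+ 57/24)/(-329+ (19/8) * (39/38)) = -102/5225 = -0.02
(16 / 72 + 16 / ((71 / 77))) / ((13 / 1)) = 11230 / 8307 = 1.35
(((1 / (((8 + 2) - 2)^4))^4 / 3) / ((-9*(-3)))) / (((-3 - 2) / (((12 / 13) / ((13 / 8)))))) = -1 / 200682862301675520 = -0.00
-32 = -32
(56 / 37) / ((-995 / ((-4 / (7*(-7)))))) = -32 / 257705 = -0.00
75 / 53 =1.42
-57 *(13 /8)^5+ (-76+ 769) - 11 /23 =46.66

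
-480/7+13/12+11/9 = -16699/252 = -66.27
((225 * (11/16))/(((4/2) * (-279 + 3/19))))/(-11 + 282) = -15675/15314752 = -0.00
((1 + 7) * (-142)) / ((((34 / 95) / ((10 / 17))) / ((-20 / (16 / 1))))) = 674500 / 289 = 2333.91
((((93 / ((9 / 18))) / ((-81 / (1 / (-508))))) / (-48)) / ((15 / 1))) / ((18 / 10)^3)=-775 / 719925408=-0.00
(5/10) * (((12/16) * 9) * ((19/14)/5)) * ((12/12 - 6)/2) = -513/224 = -2.29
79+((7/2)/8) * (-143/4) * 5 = 51/64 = 0.80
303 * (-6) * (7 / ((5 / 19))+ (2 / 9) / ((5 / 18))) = -49813.20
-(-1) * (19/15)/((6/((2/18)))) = 19/810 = 0.02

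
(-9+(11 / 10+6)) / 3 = -19 / 30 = -0.63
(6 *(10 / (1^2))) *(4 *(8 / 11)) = 1920 / 11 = 174.55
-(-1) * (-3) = -3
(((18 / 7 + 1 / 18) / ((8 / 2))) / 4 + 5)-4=2347 / 2016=1.16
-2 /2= -1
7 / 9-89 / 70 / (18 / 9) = 179 / 1260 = 0.14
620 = 620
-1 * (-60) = 60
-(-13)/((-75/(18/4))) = -39/50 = -0.78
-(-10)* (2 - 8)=-60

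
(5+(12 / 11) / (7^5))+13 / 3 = 5176592 / 554631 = 9.33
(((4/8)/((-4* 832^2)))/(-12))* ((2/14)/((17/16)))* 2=1/247123968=0.00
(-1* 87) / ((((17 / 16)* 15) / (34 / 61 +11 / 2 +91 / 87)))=-38.78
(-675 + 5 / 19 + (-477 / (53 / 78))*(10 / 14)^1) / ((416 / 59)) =-4614685 / 27664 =-166.81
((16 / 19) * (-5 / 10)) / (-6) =4 / 57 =0.07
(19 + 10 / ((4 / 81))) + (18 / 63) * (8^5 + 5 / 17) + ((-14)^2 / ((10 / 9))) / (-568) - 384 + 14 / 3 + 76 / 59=275331952367 / 29909460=9205.51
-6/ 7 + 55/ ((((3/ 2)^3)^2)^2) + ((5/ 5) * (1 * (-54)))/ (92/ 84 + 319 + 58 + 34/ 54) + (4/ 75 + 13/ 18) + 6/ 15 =7984848972013/ 13314005368650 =0.60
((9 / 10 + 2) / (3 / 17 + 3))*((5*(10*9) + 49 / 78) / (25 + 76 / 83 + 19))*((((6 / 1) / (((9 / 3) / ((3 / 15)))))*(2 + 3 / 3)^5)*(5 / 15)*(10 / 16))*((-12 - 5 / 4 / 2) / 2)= -145264455031 / 124067840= -1170.85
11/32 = 0.34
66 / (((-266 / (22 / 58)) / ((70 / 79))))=-3630 / 43529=-0.08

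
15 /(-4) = -15 /4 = -3.75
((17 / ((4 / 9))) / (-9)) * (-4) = 17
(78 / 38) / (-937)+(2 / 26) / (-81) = -58870 / 18746559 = -0.00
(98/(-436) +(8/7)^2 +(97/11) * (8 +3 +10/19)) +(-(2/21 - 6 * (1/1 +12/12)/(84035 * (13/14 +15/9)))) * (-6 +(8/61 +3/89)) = 920054320451363/8908529869470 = 103.28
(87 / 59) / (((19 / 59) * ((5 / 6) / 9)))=4698 / 95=49.45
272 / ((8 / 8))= 272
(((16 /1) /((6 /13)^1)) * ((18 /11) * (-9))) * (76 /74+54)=-28093.80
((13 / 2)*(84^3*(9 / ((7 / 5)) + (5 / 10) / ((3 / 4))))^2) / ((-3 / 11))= -421496964016128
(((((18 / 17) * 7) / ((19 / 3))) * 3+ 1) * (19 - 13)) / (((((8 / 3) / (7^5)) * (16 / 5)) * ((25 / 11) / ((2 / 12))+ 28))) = 12121460505 / 9467776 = 1280.29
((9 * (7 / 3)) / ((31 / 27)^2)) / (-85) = -15309 / 81685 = -0.19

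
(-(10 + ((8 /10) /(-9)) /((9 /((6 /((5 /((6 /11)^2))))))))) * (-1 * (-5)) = -90718 /1815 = -49.98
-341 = -341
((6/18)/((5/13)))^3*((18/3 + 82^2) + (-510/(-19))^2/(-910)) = 7471869236/1705725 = 4380.47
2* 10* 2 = 40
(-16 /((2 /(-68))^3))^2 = 395469930496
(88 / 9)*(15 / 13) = 440 / 39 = 11.28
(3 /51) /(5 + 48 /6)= 1 /221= 0.00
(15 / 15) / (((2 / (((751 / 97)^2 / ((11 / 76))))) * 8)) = 10716019 / 413996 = 25.88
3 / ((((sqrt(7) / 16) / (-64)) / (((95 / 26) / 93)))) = -48640* sqrt(7) / 2821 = -45.62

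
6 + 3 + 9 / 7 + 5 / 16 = 1187 / 112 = 10.60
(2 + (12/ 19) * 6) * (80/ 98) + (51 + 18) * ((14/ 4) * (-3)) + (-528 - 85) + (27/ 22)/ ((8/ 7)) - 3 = -218698609/ 163856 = -1334.70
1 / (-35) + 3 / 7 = 2 / 5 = 0.40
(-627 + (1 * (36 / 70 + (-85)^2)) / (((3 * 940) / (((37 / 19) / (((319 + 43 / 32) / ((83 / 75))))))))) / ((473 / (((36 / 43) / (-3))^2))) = -3615878617226416 / 35026262785985625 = -0.10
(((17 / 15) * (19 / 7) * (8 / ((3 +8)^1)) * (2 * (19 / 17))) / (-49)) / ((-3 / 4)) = 23104 / 169785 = 0.14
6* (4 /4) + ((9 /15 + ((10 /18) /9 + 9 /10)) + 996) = 162577 /162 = 1003.56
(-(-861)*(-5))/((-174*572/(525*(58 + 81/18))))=94171875/66352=1419.28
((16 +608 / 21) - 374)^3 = -329939371000 / 9261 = -35626754.24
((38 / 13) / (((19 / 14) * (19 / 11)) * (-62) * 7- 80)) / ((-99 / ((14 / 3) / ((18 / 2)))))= 532 / 38132289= 0.00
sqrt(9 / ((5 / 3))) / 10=3 * sqrt(15) / 50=0.23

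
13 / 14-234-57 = -4061 / 14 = -290.07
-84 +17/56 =-4687/56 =-83.70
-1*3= -3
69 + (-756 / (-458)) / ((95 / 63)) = 1524909 / 21755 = 70.09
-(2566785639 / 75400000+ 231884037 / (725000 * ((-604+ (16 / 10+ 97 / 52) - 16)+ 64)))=-19077458618559 / 570099400000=-33.46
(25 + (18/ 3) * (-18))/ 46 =-83/ 46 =-1.80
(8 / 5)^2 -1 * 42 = -986 / 25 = -39.44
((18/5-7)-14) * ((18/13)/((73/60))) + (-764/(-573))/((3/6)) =-48784/2847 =-17.14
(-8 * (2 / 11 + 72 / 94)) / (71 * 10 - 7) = -0.01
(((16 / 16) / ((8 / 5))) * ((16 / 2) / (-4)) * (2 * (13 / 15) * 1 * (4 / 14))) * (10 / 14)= -65 / 147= -0.44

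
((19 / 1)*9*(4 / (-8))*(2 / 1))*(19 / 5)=-649.80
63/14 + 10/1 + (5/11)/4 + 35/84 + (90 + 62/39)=45740/429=106.62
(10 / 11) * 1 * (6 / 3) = 20 / 11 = 1.82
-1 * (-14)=14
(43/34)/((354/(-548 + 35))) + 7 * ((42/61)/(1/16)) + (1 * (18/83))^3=10535982363129/139934576084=75.29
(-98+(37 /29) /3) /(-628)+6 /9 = 14971 /18212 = 0.82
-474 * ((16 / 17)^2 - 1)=15642 / 289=54.12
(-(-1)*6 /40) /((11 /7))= 21 /220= 0.10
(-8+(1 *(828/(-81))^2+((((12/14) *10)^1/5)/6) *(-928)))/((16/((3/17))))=-11953/6426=-1.86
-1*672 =-672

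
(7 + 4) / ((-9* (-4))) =11 / 36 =0.31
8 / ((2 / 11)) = 44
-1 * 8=-8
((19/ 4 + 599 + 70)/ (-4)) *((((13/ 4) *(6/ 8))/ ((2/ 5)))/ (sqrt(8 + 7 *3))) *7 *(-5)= 18393375 *sqrt(29)/ 14848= 6671.02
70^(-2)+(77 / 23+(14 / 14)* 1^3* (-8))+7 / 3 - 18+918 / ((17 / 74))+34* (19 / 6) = 460193323 / 112700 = 4083.35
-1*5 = -5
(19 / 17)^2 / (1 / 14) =5054 / 289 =17.49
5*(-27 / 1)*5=-675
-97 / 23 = -4.22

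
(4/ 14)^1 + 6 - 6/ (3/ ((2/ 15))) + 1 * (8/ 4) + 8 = 1682/ 105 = 16.02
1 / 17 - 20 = -339 / 17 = -19.94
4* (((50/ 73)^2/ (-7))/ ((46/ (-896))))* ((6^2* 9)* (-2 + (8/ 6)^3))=626.60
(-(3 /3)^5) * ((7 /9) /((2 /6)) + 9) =-34 /3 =-11.33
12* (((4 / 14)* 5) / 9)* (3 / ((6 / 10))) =200 / 21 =9.52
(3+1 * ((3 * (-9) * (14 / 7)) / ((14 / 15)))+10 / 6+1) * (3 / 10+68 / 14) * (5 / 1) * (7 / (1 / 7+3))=-98914 / 33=-2997.39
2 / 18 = 1 / 9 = 0.11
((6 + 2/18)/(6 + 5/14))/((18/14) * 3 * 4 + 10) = 2695/71289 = 0.04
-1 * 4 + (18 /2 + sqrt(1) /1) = 6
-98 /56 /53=-0.03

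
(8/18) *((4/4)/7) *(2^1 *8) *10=640/63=10.16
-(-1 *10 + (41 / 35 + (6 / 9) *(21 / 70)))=302 / 35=8.63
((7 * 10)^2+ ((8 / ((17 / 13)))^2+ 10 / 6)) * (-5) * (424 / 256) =-1134781145 / 27744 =-40901.86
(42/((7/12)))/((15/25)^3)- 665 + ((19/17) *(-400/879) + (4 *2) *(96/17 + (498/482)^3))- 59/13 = -256246586156176/906381477313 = -282.71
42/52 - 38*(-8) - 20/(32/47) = 28645/104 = 275.43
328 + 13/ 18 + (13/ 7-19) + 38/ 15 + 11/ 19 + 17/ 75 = 314.92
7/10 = 0.70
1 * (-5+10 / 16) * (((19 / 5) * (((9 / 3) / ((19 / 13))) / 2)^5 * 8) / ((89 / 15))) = -9473540895 / 371154208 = -25.52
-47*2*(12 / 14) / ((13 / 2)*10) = -564 / 455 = -1.24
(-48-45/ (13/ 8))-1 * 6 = -81.69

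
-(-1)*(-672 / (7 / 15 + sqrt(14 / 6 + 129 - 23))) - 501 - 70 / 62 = -188235578 / 377053 - 126000*sqrt(39) / 12163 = -563.92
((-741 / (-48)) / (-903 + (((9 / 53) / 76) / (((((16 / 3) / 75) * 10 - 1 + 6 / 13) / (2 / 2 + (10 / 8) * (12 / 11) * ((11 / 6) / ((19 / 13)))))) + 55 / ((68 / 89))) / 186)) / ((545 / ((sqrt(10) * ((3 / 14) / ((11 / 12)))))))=-1044870387966 * sqrt(10) / 142430060238722795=-0.00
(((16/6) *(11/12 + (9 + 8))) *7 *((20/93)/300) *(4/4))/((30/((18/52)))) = 0.00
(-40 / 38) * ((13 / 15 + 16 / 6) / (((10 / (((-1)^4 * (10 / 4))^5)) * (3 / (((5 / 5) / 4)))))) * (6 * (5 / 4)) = -165625 / 7296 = -22.70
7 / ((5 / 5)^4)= 7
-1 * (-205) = 205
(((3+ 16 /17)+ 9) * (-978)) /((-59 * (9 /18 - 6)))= -39120 /1003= -39.00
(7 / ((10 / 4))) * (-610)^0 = 2.80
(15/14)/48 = 5/224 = 0.02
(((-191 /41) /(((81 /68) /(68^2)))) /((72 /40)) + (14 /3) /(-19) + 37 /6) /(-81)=11404012255 /91998342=123.96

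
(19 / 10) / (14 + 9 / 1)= 19 / 230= 0.08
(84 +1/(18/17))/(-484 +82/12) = -1529/8589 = -0.18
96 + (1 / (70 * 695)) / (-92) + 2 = 438628399 / 4475800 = 98.00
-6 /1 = -6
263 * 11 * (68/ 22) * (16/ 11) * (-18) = -2575296/ 11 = -234117.82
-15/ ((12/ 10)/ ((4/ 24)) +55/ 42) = -3150/ 1787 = -1.76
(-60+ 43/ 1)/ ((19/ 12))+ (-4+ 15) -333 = -6322/ 19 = -332.74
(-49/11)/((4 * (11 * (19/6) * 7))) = -21/4598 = -0.00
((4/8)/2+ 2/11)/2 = 19/88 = 0.22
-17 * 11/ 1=-187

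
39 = 39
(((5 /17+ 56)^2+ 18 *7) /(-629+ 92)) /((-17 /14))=4443894 /879427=5.05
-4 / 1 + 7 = 3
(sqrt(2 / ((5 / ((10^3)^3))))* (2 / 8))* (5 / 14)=12500 / 7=1785.71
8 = 8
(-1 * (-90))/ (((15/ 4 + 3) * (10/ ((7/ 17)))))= 28/ 51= 0.55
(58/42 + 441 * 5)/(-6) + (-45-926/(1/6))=-376030/63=-5968.73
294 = 294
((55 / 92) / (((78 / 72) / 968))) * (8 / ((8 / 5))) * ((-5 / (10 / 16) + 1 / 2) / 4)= -1497375 / 299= -5007.94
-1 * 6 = -6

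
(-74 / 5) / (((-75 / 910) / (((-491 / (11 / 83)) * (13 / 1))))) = -7135198252 / 825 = -8648725.15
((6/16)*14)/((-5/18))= -189/10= -18.90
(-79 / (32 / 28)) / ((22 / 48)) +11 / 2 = -145.32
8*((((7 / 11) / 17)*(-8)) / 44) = -112 / 2057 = -0.05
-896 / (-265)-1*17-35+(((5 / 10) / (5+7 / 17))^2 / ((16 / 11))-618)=-95691922749 / 143549440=-666.61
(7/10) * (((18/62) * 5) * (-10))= -10.16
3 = 3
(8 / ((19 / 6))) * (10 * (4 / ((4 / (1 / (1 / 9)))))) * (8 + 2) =43200 / 19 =2273.68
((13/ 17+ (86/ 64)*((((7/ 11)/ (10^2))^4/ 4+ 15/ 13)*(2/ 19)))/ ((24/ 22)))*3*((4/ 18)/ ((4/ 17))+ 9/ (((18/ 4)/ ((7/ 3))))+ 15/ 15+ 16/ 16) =5557539449102876479/ 286150092800000000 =19.42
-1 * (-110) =110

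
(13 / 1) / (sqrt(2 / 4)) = 13 * sqrt(2) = 18.38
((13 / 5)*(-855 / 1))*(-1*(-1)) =-2223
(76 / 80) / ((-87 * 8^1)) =-19 / 13920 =-0.00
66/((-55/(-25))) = 30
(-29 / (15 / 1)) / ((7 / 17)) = -493 / 105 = -4.70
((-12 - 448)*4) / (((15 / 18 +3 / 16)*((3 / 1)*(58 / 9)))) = -93.23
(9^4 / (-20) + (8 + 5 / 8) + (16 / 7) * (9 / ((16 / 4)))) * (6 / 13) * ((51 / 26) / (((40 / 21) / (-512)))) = 323132328 / 4225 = 76481.02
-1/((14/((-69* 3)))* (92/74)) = 333/28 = 11.89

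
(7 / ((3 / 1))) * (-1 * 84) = -196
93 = 93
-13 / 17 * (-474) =6162 / 17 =362.47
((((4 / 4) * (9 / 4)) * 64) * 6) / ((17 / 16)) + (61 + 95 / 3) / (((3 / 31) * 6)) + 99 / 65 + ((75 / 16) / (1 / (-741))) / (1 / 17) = -27722274029 / 477360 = -58074.15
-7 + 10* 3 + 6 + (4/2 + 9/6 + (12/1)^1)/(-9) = 491/18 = 27.28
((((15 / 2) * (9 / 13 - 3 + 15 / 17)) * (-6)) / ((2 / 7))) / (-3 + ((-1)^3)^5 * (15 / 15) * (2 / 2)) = -99225 / 1768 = -56.12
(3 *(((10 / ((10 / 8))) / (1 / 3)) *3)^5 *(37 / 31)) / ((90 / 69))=823307452416 / 155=5311660983.33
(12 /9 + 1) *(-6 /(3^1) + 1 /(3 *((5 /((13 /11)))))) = -4.48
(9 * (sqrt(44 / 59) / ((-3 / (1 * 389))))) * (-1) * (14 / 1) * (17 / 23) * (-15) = -8332380 * sqrt(649) / 1357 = -156426.95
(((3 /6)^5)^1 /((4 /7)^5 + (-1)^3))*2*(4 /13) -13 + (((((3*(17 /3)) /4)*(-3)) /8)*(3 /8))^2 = -170278272949 /13446610944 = -12.66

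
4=4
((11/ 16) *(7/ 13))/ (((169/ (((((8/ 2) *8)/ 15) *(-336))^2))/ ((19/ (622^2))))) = 0.06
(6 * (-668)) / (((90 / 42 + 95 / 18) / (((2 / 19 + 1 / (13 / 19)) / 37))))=-22.87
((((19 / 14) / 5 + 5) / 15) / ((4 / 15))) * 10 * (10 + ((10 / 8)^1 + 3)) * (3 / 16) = 63099 / 1792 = 35.21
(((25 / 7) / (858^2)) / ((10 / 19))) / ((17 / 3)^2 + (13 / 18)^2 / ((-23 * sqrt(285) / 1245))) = 0.00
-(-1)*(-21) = -21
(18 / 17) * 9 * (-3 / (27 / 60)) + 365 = 5125 / 17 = 301.47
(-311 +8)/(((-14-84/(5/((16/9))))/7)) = 4545/94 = 48.35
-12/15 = -4/5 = -0.80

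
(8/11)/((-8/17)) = -17/11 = -1.55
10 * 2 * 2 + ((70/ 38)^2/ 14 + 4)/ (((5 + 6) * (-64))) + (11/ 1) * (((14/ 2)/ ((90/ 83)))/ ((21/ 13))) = 5760776831/ 68618880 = 83.95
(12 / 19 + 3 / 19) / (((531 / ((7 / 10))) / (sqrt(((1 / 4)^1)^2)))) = 7 / 26904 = 0.00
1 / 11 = 0.09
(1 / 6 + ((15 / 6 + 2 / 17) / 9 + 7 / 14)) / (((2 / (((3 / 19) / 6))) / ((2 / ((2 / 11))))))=3223 / 23256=0.14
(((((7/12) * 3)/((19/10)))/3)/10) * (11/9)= 77/2052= 0.04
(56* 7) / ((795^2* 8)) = 49 / 632025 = 0.00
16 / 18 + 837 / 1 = 7541 / 9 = 837.89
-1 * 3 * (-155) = 465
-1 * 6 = -6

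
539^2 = 290521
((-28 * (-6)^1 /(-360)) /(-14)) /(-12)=-0.00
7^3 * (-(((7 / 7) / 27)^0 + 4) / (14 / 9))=-2205 / 2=-1102.50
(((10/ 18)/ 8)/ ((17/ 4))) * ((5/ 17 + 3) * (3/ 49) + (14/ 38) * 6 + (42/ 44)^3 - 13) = -0.16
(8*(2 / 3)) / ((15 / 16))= 256 / 45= 5.69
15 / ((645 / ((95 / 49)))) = 95 / 2107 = 0.05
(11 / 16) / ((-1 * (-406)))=11 / 6496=0.00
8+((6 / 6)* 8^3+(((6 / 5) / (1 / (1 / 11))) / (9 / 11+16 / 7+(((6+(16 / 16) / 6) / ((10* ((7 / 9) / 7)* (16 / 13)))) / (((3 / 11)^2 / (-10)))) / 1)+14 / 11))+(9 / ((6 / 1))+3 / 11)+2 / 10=256619695177 / 490438630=523.25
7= 7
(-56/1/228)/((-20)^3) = 7/228000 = 0.00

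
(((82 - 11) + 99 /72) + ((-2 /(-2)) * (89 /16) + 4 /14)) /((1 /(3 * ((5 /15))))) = 8761 /112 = 78.22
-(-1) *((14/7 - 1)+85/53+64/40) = 1114/265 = 4.20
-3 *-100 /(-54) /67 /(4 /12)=-50 /201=-0.25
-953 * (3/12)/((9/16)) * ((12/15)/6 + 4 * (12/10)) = -282088/135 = -2089.54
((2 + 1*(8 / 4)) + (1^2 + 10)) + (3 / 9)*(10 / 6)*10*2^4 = 935 / 9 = 103.89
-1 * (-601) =601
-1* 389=-389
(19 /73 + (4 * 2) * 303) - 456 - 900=77983 /73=1068.26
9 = 9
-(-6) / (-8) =-3 / 4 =-0.75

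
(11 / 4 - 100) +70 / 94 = -18143 / 188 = -96.51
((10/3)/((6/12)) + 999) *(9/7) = 1293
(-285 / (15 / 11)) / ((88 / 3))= -57 / 8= -7.12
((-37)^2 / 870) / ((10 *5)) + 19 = 827869 / 43500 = 19.03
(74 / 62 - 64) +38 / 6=-5252 / 93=-56.47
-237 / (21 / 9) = -711 / 7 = -101.57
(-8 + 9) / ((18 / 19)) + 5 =109 / 18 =6.06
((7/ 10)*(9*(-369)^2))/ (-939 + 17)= -930.38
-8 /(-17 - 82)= 8 /99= 0.08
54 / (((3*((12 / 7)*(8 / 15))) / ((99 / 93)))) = 10395 / 496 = 20.96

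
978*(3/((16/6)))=4401/4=1100.25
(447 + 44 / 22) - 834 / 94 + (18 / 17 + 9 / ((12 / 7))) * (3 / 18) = 2820017 / 6392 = 441.18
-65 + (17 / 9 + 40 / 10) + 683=5615 / 9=623.89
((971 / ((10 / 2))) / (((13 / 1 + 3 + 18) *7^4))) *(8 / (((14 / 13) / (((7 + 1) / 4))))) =50492 / 1428595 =0.04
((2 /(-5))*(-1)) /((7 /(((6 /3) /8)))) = 1 /70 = 0.01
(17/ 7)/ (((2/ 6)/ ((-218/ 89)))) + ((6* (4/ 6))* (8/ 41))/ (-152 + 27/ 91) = -6294657766/ 352621115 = -17.85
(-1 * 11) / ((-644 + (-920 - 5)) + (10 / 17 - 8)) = 187 / 26799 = 0.01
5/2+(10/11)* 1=75/22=3.41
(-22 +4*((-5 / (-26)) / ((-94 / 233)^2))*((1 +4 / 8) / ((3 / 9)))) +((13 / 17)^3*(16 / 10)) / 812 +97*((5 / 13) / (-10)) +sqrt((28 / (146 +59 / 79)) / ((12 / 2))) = -2555859634723 / 572811681260 +sqrt(38465574) / 34779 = -4.28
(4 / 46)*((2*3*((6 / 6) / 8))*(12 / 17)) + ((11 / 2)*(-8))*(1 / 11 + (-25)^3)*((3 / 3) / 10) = 134405558 / 1955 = 68749.65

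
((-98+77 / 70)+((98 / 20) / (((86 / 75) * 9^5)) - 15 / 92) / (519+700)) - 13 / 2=-12268243698976 / 118648238265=-103.40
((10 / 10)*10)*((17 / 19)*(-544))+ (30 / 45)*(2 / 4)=-4867.04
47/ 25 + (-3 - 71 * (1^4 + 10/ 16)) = -23299/ 200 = -116.50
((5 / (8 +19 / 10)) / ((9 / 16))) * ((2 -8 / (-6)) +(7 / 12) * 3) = 4.56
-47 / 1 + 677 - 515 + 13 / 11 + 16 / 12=3878 / 33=117.52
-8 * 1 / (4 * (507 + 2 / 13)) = -26 / 6593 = -0.00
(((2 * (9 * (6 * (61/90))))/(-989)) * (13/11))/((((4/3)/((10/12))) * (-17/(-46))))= -2379/16082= -0.15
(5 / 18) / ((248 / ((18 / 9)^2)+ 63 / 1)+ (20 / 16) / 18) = 4 / 1801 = 0.00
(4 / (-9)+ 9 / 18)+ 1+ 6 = 127 / 18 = 7.06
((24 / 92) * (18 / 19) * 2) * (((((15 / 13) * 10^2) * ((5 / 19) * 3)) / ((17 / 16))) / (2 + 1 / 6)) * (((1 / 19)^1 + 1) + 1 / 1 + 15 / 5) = 44789760000 / 453235861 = 98.82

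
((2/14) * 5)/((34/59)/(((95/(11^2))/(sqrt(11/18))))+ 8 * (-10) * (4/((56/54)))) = -1526818815000/659583447436789 - 1210595925 * sqrt(22)/1319166894873578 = -0.00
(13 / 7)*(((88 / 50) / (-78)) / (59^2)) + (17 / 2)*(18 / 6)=93203731 / 3655050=25.50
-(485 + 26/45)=-21851/45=-485.58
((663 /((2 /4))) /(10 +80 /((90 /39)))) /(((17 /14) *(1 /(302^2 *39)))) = 5826293928 /67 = 86959610.87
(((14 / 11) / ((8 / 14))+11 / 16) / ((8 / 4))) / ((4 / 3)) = 1539 / 1408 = 1.09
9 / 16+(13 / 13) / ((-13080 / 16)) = 14683 / 26160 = 0.56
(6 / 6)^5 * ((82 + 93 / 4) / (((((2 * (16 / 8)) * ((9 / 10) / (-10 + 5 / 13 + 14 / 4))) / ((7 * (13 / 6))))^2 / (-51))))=-24627415925 / 6912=-3562994.20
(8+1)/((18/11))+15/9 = 43/6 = 7.17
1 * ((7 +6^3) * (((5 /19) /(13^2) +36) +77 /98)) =368782905 /44954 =8203.56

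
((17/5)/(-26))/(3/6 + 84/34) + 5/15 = 5698/19695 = 0.29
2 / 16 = 1 / 8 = 0.12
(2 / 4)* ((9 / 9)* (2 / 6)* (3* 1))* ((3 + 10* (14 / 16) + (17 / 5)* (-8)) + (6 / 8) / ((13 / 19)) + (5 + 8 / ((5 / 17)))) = 116 / 13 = 8.92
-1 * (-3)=3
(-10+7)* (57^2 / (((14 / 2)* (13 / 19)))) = -185193 / 91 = -2035.09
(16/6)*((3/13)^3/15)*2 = 48/10985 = 0.00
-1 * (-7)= 7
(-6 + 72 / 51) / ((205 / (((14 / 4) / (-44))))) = 273 / 153340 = 0.00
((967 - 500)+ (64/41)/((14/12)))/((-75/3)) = -134413/7175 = -18.73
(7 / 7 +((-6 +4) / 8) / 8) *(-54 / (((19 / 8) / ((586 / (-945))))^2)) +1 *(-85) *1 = -1057487479 / 11940075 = -88.57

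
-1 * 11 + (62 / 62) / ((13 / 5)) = -138 / 13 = -10.62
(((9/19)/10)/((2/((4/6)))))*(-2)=-3/95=-0.03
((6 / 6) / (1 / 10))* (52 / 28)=18.57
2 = 2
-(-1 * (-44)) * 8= -352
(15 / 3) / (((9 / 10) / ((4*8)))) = 1600 / 9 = 177.78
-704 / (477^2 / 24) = -5632 / 75843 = -0.07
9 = 9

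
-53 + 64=11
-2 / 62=-1 / 31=-0.03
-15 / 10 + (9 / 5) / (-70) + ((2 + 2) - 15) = -2192 / 175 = -12.53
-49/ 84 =-7/ 12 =-0.58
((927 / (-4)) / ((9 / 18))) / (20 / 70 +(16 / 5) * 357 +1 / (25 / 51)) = -162225 / 400654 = -0.40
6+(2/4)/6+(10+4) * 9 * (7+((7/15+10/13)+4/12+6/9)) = 912449/780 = 1169.81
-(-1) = 1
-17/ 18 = -0.94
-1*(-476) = 476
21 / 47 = 0.45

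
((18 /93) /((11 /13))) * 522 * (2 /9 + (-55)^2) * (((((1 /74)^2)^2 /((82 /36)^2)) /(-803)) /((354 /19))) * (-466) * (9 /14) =33126701308857 /712565155178240518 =0.00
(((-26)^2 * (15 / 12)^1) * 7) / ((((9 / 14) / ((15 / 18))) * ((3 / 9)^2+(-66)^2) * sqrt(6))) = 41405 * sqrt(6) / 141138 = 0.72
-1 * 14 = -14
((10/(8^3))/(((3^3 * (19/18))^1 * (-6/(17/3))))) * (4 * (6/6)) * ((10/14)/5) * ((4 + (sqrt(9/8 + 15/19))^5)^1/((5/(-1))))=17/57456 + 159953 * sqrt(11058)/44838764544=0.00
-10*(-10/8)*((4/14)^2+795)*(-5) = -4869875/98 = -49692.60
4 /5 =0.80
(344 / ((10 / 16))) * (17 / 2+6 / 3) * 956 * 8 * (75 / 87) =1104983040 / 29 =38102863.45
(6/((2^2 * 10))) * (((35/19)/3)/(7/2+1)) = 7/342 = 0.02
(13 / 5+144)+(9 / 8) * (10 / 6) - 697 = -21941 / 40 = -548.52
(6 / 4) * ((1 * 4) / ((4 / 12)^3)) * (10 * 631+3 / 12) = 2044521 / 2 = 1022260.50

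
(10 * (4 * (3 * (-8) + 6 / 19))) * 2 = -36000 / 19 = -1894.74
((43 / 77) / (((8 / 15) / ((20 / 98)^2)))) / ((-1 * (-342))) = 5375 / 42151956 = 0.00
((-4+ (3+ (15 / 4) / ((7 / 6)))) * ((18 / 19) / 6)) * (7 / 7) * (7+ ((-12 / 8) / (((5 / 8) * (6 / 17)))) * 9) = -25203 / 1330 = -18.95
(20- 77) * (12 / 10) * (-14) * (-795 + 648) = -703836 / 5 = -140767.20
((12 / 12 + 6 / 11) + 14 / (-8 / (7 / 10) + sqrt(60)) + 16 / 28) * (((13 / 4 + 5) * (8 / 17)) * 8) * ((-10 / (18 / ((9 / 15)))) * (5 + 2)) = 31760 / 2941 + 422576 * sqrt(15) / 14705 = 122.10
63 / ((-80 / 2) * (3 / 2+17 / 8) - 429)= -0.11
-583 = -583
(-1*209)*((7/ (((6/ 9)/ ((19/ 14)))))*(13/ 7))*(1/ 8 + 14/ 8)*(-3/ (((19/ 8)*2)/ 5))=1833975/ 56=32749.55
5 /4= 1.25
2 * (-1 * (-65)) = 130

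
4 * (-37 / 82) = -74 / 41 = -1.80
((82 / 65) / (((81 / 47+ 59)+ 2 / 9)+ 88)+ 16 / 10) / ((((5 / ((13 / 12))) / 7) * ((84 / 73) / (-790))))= -1674.84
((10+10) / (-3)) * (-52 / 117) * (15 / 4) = 100 / 9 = 11.11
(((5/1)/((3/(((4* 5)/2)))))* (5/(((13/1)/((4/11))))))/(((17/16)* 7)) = 16000/51051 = 0.31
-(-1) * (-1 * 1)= -1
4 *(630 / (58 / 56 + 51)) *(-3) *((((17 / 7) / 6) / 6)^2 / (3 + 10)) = -2890 / 56823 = -0.05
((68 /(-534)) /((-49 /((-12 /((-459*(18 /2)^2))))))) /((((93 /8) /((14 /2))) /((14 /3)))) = 128 /54305397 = 0.00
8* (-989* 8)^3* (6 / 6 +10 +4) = -59434700943360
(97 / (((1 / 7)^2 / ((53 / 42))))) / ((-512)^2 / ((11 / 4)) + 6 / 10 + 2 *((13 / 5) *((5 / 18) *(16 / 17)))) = 100943535 / 1604354258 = 0.06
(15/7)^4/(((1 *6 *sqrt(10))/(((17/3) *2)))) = 19125 *sqrt(10)/4802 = 12.59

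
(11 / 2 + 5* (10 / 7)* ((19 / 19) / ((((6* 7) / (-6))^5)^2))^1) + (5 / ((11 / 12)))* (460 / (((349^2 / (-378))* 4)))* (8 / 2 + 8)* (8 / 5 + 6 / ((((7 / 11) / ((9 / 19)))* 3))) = -6710092746834048903 / 100671276592891774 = -66.65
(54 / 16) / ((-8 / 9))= -243 / 64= -3.80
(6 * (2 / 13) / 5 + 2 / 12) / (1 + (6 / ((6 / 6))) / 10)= 137 / 624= 0.22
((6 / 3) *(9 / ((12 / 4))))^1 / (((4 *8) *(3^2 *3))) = 1 / 144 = 0.01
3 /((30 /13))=13 /10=1.30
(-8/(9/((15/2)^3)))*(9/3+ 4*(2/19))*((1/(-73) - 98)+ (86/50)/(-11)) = 1921494900/15257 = 125941.86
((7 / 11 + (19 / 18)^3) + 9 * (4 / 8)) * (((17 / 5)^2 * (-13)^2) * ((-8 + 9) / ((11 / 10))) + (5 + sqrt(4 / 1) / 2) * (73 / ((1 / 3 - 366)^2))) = 11900837313376459 / 1061515044810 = 11211.18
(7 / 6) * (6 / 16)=7 / 16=0.44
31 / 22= 1.41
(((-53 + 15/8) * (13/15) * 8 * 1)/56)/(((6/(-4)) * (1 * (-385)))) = -0.01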